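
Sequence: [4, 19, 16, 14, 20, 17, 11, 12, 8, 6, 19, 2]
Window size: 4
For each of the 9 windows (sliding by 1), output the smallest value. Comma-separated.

Sliding a size-4 window across the 12 values:
(4, 19, 16, 14) → min 4
(19, 16, 14, 20) → min 14
(16, 14, 20, 17) → min 14
(14, 20, 17, 11) → min 11
(20, 17, 11, 12) → min 11
(17, 11, 12, 8) → min 8
(11, 12, 8, 6) → min 6
(12, 8, 6, 19) → min 6
(8, 6, 19, 2) → min 2

4, 14, 14, 11, 11, 8, 6, 6, 2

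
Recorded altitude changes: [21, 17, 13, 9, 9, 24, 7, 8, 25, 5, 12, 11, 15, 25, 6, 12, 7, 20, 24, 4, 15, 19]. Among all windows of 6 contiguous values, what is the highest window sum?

94

21 17 13 9 9 24 → sum 93
17 13 9 9 24 7 → sum 79
13 9 9 24 7 8 → sum 70
9 9 24 7 8 25 → sum 82
9 24 7 8 25 5 → sum 78
24 7 8 25 5 12 → sum 81
7 8 25 5 12 11 → sum 68
8 25 5 12 11 15 → sum 76
25 5 12 11 15 25 → sum 93
5 12 11 15 25 6 → sum 74
12 11 15 25 6 12 → sum 81
11 15 25 6 12 7 → sum 76
15 25 6 12 7 20 → sum 85
25 6 12 7 20 24 → sum 94
6 12 7 20 24 4 → sum 73
12 7 20 24 4 15 → sum 82
7 20 24 4 15 19 → sum 89
Highest of these is 94.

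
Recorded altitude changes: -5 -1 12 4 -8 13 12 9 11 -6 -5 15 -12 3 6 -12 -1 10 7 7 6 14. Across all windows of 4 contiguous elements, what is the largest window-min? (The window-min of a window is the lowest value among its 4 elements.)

Window mins for each of the 19 positions:
(-5, -1, 12, 4) → min -5
(-1, 12, 4, -8) → min -8
(12, 4, -8, 13) → min -8
(4, -8, 13, 12) → min -8
(-8, 13, 12, 9) → min -8
(13, 12, 9, 11) → min 9
(12, 9, 11, -6) → min -6
(9, 11, -6, -5) → min -6
(11, -6, -5, 15) → min -6
(-6, -5, 15, -12) → min -12
(-5, 15, -12, 3) → min -12
(15, -12, 3, 6) → min -12
(-12, 3, 6, -12) → min -12
(3, 6, -12, -1) → min -12
(6, -12, -1, 10) → min -12
(-12, -1, 10, 7) → min -12
(-1, 10, 7, 7) → min -1
(10, 7, 7, 6) → min 6
(7, 7, 6, 14) → min 6
Largest of these is 9.

9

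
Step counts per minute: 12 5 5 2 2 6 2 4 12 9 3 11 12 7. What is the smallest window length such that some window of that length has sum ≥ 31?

Extend right; whenever the sum reaches 31, record the length and shrink from the left:
add 12: running sum 12 < 31
add 5: running sum 17 < 31
add 5: running sum 22 < 31
add 2: running sum 24 < 31
add 2: running sum 26 < 31
end 5: [12, 5, 5, 2, 2, 6] sum 32, len 6
end 6: [12, 5, 5, 2, 2, 6, 2] sum 34, len 7
end 7: [12, 5, 5, 2, 2, 6, 2, 4] sum 38, len 8
end 8: [5, 2, 2, 6, 2, 4, 12] sum 33, len 7
end 9: [6, 2, 4, 12, 9] sum 33, len 5
end 10: [6, 2, 4, 12, 9, 3] sum 36, len 6
end 11: [12, 9, 3, 11] sum 35, len 4
end 12: [9, 3, 11, 12] sum 35, len 4
end 13: [3, 11, 12, 7] sum 33, len 4
Shortest qualifying length: 4.

4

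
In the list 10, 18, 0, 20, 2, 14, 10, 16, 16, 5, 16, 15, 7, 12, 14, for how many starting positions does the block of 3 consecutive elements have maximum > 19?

3

[10, 18, 0] → max 18
[18, 0, 20] → max 20  > 19 ✓
[0, 20, 2] → max 20  > 19 ✓
[20, 2, 14] → max 20  > 19 ✓
[2, 14, 10] → max 14
[14, 10, 16] → max 16
[10, 16, 16] → max 16
[16, 16, 5] → max 16
[16, 5, 16] → max 16
[5, 16, 15] → max 16
[16, 15, 7] → max 16
[15, 7, 12] → max 15
[7, 12, 14] → max 14
3 windows satisfy the condition.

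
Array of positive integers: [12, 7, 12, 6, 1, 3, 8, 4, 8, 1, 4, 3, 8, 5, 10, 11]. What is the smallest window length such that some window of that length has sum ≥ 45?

7

Extend right; whenever the sum reaches 45, record the length and shrink from the left:
add 12: running sum 12 < 45
add 7: running sum 19 < 45
add 12: running sum 31 < 45
add 6: running sum 37 < 45
add 1: running sum 38 < 45
add 3: running sum 41 < 45
end 6: [12, 7, 12, 6, 1, 3, 8] sum 49, len 7
end 7: [12, 7, 12, 6, 1, 3, 8, 4] sum 53, len 8
end 8: [7, 12, 6, 1, 3, 8, 4, 8] sum 49, len 8
end 9: [7, 12, 6, 1, 3, 8, 4, 8, 1] sum 50, len 9
end 10: [12, 6, 1, 3, 8, 4, 8, 1, 4] sum 47, len 9
end 11: [12, 6, 1, 3, 8, 4, 8, 1, 4, 3] sum 50, len 10
end 12: [6, 1, 3, 8, 4, 8, 1, 4, 3, 8] sum 46, len 10
end 13: [1, 3, 8, 4, 8, 1, 4, 3, 8, 5] sum 45, len 10
end 14: [8, 4, 8, 1, 4, 3, 8, 5, 10] sum 51, len 9
end 15: [8, 1, 4, 3, 8, 5, 10, 11] sum 50, len 8
Shortest qualifying length: 7.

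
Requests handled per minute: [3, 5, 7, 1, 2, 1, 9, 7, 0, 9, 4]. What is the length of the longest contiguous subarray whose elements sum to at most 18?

5

[3] sum 3 len 1
[3, 5] sum 8 len 2
[3, 5, 7] sum 15 len 3
[3, 5, 7, 1] sum 16 len 4
[3, 5, 7, 1, 2] sum 18 len 5
[5, 7, 1, 2, 1] sum 16 len 5
[1, 2, 1, 9] sum 13 len 4
[1, 9, 7] sum 17 len 3
[1, 9, 7, 0] sum 17 len 4
[7, 0, 9] sum 16 len 3
[0, 9, 4] sum 13 len 3
Longest length seen: 5.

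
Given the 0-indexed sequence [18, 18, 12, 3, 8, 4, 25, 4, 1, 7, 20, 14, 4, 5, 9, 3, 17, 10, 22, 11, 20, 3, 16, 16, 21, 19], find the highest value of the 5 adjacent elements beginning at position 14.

22

Elements at indices 14..18: 9, 3, 17, 10, 22
max(9, 3, 17, 10, 22) = 22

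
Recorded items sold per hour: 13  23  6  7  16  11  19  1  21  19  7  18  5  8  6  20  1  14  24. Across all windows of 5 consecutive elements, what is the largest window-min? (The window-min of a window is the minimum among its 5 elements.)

6

(13, 23, 6, 7, 16) → min 6
(23, 6, 7, 16, 11) → min 6
(6, 7, 16, 11, 19) → min 6
(7, 16, 11, 19, 1) → min 1
(16, 11, 19, 1, 21) → min 1
(11, 19, 1, 21, 19) → min 1
(19, 1, 21, 19, 7) → min 1
(1, 21, 19, 7, 18) → min 1
(21, 19, 7, 18, 5) → min 5
(19, 7, 18, 5, 8) → min 5
(7, 18, 5, 8, 6) → min 5
(18, 5, 8, 6, 20) → min 5
(5, 8, 6, 20, 1) → min 1
(8, 6, 20, 1, 14) → min 1
(6, 20, 1, 14, 24) → min 1
Largest of these is 6.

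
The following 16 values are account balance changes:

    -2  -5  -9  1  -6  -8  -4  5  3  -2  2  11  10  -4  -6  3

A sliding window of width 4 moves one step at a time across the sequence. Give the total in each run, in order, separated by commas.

-15, -19, -22, -17, -13, -4, 2, 8, 14, 21, 19, 11, 3

Sliding a size-4 window across the 16 values:
-2 -5 -9 1 → sum -15
-5 -9 1 -6 → sum -19
-9 1 -6 -8 → sum -22
1 -6 -8 -4 → sum -17
-6 -8 -4 5 → sum -13
-8 -4 5 3 → sum -4
-4 5 3 -2 → sum 2
5 3 -2 2 → sum 8
3 -2 2 11 → sum 14
-2 2 11 10 → sum 21
2 11 10 -4 → sum 19
11 10 -4 -6 → sum 11
10 -4 -6 3 → sum 3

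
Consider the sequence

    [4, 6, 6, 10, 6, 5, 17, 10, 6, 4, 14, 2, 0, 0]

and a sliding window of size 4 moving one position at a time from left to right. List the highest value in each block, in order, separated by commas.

10, 10, 10, 17, 17, 17, 17, 14, 14, 14, 14

Sliding a size-4 window across the 14 values:
[4, 6, 6, 10] → max 10
[6, 6, 10, 6] → max 10
[6, 10, 6, 5] → max 10
[10, 6, 5, 17] → max 17
[6, 5, 17, 10] → max 17
[5, 17, 10, 6] → max 17
[17, 10, 6, 4] → max 17
[10, 6, 4, 14] → max 14
[6, 4, 14, 2] → max 14
[4, 14, 2, 0] → max 14
[14, 2, 0, 0] → max 14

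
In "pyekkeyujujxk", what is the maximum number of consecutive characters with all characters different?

add p: [p] len 1
add y: [p, y] len 2
add e: [p, y, e] len 3
add k: [p, y, e, k] len 4
add k (repeat k, move left end past it): [k] len 1
add e: [k, e] len 2
add y: [k, e, y] len 3
add u: [k, e, y, u] len 4
add j: [k, e, y, u, j] len 5
add u (repeat u, move left end past it): [j, u] len 2
add j (repeat j, move left end past it): [u, j] len 2
add x: [u, j, x] len 3
add k: [u, j, x, k] len 4
Longest all-distinct length: 5.

5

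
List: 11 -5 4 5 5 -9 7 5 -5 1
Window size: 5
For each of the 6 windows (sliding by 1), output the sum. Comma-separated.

20, 0, 12, 13, 3, -1

11 -5 4 5 5 → sum 20
-5 4 5 5 -9 → sum 0
4 5 5 -9 7 → sum 12
5 5 -9 7 5 → sum 13
5 -9 7 5 -5 → sum 3
-9 7 5 -5 1 → sum -1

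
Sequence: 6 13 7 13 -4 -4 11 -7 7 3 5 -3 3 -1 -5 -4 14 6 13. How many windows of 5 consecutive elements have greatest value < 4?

1

(6, 13, 7, 13, -4) → max 13
(13, 7, 13, -4, -4) → max 13
(7, 13, -4, -4, 11) → max 13
(13, -4, -4, 11, -7) → max 13
(-4, -4, 11, -7, 7) → max 11
(-4, 11, -7, 7, 3) → max 11
(11, -7, 7, 3, 5) → max 11
(-7, 7, 3, 5, -3) → max 7
(7, 3, 5, -3, 3) → max 7
(3, 5, -3, 3, -1) → max 5
(5, -3, 3, -1, -5) → max 5
(-3, 3, -1, -5, -4) → max 3  < 4 ✓
(3, -1, -5, -4, 14) → max 14
(-1, -5, -4, 14, 6) → max 14
(-5, -4, 14, 6, 13) → max 14
1 window satisfy the condition.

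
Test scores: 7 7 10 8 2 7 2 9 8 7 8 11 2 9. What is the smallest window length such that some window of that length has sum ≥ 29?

add 7: running sum 7 < 29
add 7: running sum 14 < 29
add 10: running sum 24 < 29
add 8: shortest ending here [7, 7, 10, 8] sum 32, len 4
add 2: shortest ending here [7, 7, 10, 8, 2] sum 34, len 5
add 7: shortest ending here [7, 10, 8, 2, 7] sum 34, len 5
add 2: shortest ending here [10, 8, 2, 7, 2] sum 29, len 5
add 9: shortest ending here [10, 8, 2, 7, 2, 9] sum 38, len 6
add 8: shortest ending here [8, 2, 7, 2, 9, 8] sum 36, len 6
add 7: shortest ending here [7, 2, 9, 8, 7] sum 33, len 5
add 8: shortest ending here [9, 8, 7, 8] sum 32, len 4
add 11: shortest ending here [8, 7, 8, 11] sum 34, len 4
add 2: shortest ending here [8, 7, 8, 11, 2] sum 36, len 5
add 9: shortest ending here [8, 11, 2, 9] sum 30, len 4
Shortest qualifying length: 4.

4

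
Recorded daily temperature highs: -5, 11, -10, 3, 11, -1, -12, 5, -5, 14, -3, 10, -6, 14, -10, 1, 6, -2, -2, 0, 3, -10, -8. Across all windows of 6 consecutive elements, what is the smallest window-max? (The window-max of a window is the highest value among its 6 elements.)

3

[-5, 11, -10, 3, 11, -1] → max 11
[11, -10, 3, 11, -1, -12] → max 11
[-10, 3, 11, -1, -12, 5] → max 11
[3, 11, -1, -12, 5, -5] → max 11
[11, -1, -12, 5, -5, 14] → max 14
[-1, -12, 5, -5, 14, -3] → max 14
[-12, 5, -5, 14, -3, 10] → max 14
[5, -5, 14, -3, 10, -6] → max 14
[-5, 14, -3, 10, -6, 14] → max 14
[14, -3, 10, -6, 14, -10] → max 14
[-3, 10, -6, 14, -10, 1] → max 14
[10, -6, 14, -10, 1, 6] → max 14
[-6, 14, -10, 1, 6, -2] → max 14
[14, -10, 1, 6, -2, -2] → max 14
[-10, 1, 6, -2, -2, 0] → max 6
[1, 6, -2, -2, 0, 3] → max 6
[6, -2, -2, 0, 3, -10] → max 6
[-2, -2, 0, 3, -10, -8] → max 3
Smallest of these is 3.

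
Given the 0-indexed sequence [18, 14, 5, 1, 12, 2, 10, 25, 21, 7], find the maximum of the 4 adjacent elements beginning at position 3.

12

Elements at indices 3..6: 1, 12, 2, 10
max(1, 12, 2, 10) = 12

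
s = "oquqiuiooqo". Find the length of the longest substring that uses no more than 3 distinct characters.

6

Extend right; when distinct count exceeds 3, shrink from the left:
[o] 1 distinct, len 1
[o, q] 2 distinct, len 2
[o, q, u] 3 distinct, len 3
[o, q, u, q] 3 distinct, len 4
[q, u, q, i] 3 distinct, len 4
[q, u, q, i, u] 3 distinct, len 5
[q, u, q, i, u, i] 3 distinct, len 6
[i, u, i, o] 3 distinct, len 4
[i, u, i, o, o] 3 distinct, len 5
[i, o, o, q] 3 distinct, len 4
[i, o, o, q, o] 3 distinct, len 5
Longest length with ≤3 distinct: 6.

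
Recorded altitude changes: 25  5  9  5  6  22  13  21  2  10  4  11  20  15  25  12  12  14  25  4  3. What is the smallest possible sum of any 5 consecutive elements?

Each size-5 window and its sum:
[25, 5, 9, 5, 6] → sum 50
[5, 9, 5, 6, 22] → sum 47
[9, 5, 6, 22, 13] → sum 55
[5, 6, 22, 13, 21] → sum 67
[6, 22, 13, 21, 2] → sum 64
[22, 13, 21, 2, 10] → sum 68
[13, 21, 2, 10, 4] → sum 50
[21, 2, 10, 4, 11] → sum 48
[2, 10, 4, 11, 20] → sum 47
[10, 4, 11, 20, 15] → sum 60
[4, 11, 20, 15, 25] → sum 75
[11, 20, 15, 25, 12] → sum 83
[20, 15, 25, 12, 12] → sum 84
[15, 25, 12, 12, 14] → sum 78
[25, 12, 12, 14, 25] → sum 88
[12, 12, 14, 25, 4] → sum 67
[12, 14, 25, 4, 3] → sum 58
Smallest of these is 47.

47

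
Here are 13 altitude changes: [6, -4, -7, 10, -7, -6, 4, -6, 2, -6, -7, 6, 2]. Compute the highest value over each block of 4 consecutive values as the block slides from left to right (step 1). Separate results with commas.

[6, -4, -7, 10] → max 10
[-4, -7, 10, -7] → max 10
[-7, 10, -7, -6] → max 10
[10, -7, -6, 4] → max 10
[-7, -6, 4, -6] → max 4
[-6, 4, -6, 2] → max 4
[4, -6, 2, -6] → max 4
[-6, 2, -6, -7] → max 2
[2, -6, -7, 6] → max 6
[-6, -7, 6, 2] → max 6

10, 10, 10, 10, 4, 4, 4, 2, 6, 6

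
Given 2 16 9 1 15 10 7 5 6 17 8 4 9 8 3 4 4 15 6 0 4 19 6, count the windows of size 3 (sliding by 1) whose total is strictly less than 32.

[2, 16, 9] → sum 27  < 32 ✓
[16, 9, 1] → sum 26  < 32 ✓
[9, 1, 15] → sum 25  < 32 ✓
[1, 15, 10] → sum 26  < 32 ✓
[15, 10, 7] → sum 32
[10, 7, 5] → sum 22  < 32 ✓
[7, 5, 6] → sum 18  < 32 ✓
[5, 6, 17] → sum 28  < 32 ✓
[6, 17, 8] → sum 31  < 32 ✓
[17, 8, 4] → sum 29  < 32 ✓
[8, 4, 9] → sum 21  < 32 ✓
[4, 9, 8] → sum 21  < 32 ✓
[9, 8, 3] → sum 20  < 32 ✓
[8, 3, 4] → sum 15  < 32 ✓
[3, 4, 4] → sum 11  < 32 ✓
[4, 4, 15] → sum 23  < 32 ✓
[4, 15, 6] → sum 25  < 32 ✓
[15, 6, 0] → sum 21  < 32 ✓
[6, 0, 4] → sum 10  < 32 ✓
[0, 4, 19] → sum 23  < 32 ✓
[4, 19, 6] → sum 29  < 32 ✓
20 windows satisfy the condition.

20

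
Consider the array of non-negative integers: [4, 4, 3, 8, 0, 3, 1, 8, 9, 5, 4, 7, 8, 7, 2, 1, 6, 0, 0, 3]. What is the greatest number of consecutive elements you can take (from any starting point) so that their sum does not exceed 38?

[4] sum 4 len 1
[4, 4] sum 8 len 2
[4, 4, 3] sum 11 len 3
[4, 4, 3, 8] sum 19 len 4
[4, 4, 3, 8, 0] sum 19 len 5
[4, 4, 3, 8, 0, 3] sum 22 len 6
[4, 4, 3, 8, 0, 3, 1] sum 23 len 7
[4, 4, 3, 8, 0, 3, 1, 8] sum 31 len 8
[4, 3, 8, 0, 3, 1, 8, 9] sum 36 len 8
[3, 8, 0, 3, 1, 8, 9, 5] sum 37 len 8
[8, 0, 3, 1, 8, 9, 5, 4] sum 38 len 8
[0, 3, 1, 8, 9, 5, 4, 7] sum 37 len 8
[9, 5, 4, 7, 8] sum 33 len 5
[5, 4, 7, 8, 7] sum 31 len 5
[5, 4, 7, 8, 7, 2] sum 33 len 6
[5, 4, 7, 8, 7, 2, 1] sum 34 len 7
[4, 7, 8, 7, 2, 1, 6] sum 35 len 7
[4, 7, 8, 7, 2, 1, 6, 0] sum 35 len 8
[4, 7, 8, 7, 2, 1, 6, 0, 0] sum 35 len 9
[4, 7, 8, 7, 2, 1, 6, 0, 0, 3] sum 38 len 10
Longest length seen: 10.

10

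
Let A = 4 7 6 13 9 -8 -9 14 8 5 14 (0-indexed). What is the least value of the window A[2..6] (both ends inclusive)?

-9

Elements at indices 2..6: 6, 13, 9, -8, -9
min(6, 13, 9, -8, -9) = -9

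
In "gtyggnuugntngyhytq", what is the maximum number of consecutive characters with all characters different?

5

add g: [g] len 1
add t: [g, t] len 2
add y: [g, t, y] len 3
add g (repeat g, move left end past it): [t, y, g] len 3
add g (repeat g, move left end past it): [g] len 1
add n: [g, n] len 2
add u: [g, n, u] len 3
add u (repeat u, move left end past it): [u] len 1
add g: [u, g] len 2
add n: [u, g, n] len 3
add t: [u, g, n, t] len 4
add n (repeat n, move left end past it): [t, n] len 2
add g: [t, n, g] len 3
add y: [t, n, g, y] len 4
add h: [t, n, g, y, h] len 5
add y (repeat y, move left end past it): [h, y] len 2
add t: [h, y, t] len 3
add q: [h, y, t, q] len 4
Longest all-distinct length: 5.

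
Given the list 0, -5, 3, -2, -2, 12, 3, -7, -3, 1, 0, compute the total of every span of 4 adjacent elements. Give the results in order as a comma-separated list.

Sliding a size-4 window across the 11 values:
[0, -5, 3, -2] → sum -4
[-5, 3, -2, -2] → sum -6
[3, -2, -2, 12] → sum 11
[-2, -2, 12, 3] → sum 11
[-2, 12, 3, -7] → sum 6
[12, 3, -7, -3] → sum 5
[3, -7, -3, 1] → sum -6
[-7, -3, 1, 0] → sum -9

-4, -6, 11, 11, 6, 5, -6, -9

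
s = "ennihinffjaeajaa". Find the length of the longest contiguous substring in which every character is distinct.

add e: [e] len 1
add n: [e, n] len 2
add n (repeat n, move left end past it): [n] len 1
add i: [n, i] len 2
add h: [n, i, h] len 3
add i (repeat i, move left end past it): [h, i] len 2
add n: [h, i, n] len 3
add f: [h, i, n, f] len 4
add f (repeat f, move left end past it): [f] len 1
add j: [f, j] len 2
add a: [f, j, a] len 3
add e: [f, j, a, e] len 4
add a (repeat a, move left end past it): [e, a] len 2
add j: [e, a, j] len 3
add a (repeat a, move left end past it): [j, a] len 2
add a (repeat a, move left end past it): [a] len 1
Longest all-distinct length: 4.

4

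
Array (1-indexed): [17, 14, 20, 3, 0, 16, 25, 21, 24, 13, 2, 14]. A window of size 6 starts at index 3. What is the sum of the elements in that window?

Elements at indices 3..8: 20, 3, 0, 16, 25, 21
sum(20, 3, 0, 16, 25, 21) = 85

85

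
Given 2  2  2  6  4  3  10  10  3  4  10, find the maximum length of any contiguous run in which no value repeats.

5

[2] len 1
[2] len 1
[2] len 1
[2, 6] len 2
[2, 6, 4] len 3
[2, 6, 4, 3] len 4
[2, 6, 4, 3, 10] len 5
[10] len 1
[10, 3] len 2
[10, 3, 4] len 3
[3, 4, 10] len 3
Longest all-distinct length: 5.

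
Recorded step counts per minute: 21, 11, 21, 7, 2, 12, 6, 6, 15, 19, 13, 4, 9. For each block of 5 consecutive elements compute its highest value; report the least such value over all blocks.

12

(21, 11, 21, 7, 2) → max 21
(11, 21, 7, 2, 12) → max 21
(21, 7, 2, 12, 6) → max 21
(7, 2, 12, 6, 6) → max 12
(2, 12, 6, 6, 15) → max 15
(12, 6, 6, 15, 19) → max 19
(6, 6, 15, 19, 13) → max 19
(6, 15, 19, 13, 4) → max 19
(15, 19, 13, 4, 9) → max 19
Least of these is 12.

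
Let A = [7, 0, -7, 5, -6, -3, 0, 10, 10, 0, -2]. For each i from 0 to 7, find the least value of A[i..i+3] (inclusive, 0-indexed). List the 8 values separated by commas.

-7, -7, -7, -6, -6, -3, 0, -2

(7, 0, -7, 5) → min -7
(0, -7, 5, -6) → min -7
(-7, 5, -6, -3) → min -7
(5, -6, -3, 0) → min -6
(-6, -3, 0, 10) → min -6
(-3, 0, 10, 10) → min -3
(0, 10, 10, 0) → min 0
(10, 10, 0, -2) → min -2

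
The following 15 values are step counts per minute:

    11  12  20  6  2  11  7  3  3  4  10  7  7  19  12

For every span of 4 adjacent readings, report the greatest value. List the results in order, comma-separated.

20, 20, 20, 11, 11, 11, 7, 10, 10, 10, 19, 19

[11, 12, 20, 6] → max 20
[12, 20, 6, 2] → max 20
[20, 6, 2, 11] → max 20
[6, 2, 11, 7] → max 11
[2, 11, 7, 3] → max 11
[11, 7, 3, 3] → max 11
[7, 3, 3, 4] → max 7
[3, 3, 4, 10] → max 10
[3, 4, 10, 7] → max 10
[4, 10, 7, 7] → max 10
[10, 7, 7, 19] → max 19
[7, 7, 19, 12] → max 19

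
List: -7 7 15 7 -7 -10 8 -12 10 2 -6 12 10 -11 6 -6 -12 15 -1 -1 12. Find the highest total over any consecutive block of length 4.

(-7, 7, 15, 7) → sum 22
(7, 15, 7, -7) → sum 22
(15, 7, -7, -10) → sum 5
(7, -7, -10, 8) → sum -2
(-7, -10, 8, -12) → sum -21
(-10, 8, -12, 10) → sum -4
(8, -12, 10, 2) → sum 8
(-12, 10, 2, -6) → sum -6
(10, 2, -6, 12) → sum 18
(2, -6, 12, 10) → sum 18
(-6, 12, 10, -11) → sum 5
(12, 10, -11, 6) → sum 17
(10, -11, 6, -6) → sum -1
(-11, 6, -6, -12) → sum -23
(6, -6, -12, 15) → sum 3
(-6, -12, 15, -1) → sum -4
(-12, 15, -1, -1) → sum 1
(15, -1, -1, 12) → sum 25
Highest of these is 25.

25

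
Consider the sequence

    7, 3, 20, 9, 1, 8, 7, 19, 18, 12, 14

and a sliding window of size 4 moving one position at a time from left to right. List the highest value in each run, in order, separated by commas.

[7, 3, 20, 9] → max 20
[3, 20, 9, 1] → max 20
[20, 9, 1, 8] → max 20
[9, 1, 8, 7] → max 9
[1, 8, 7, 19] → max 19
[8, 7, 19, 18] → max 19
[7, 19, 18, 12] → max 19
[19, 18, 12, 14] → max 19

20, 20, 20, 9, 19, 19, 19, 19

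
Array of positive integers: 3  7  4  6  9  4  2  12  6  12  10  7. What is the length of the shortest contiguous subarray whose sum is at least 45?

Extend right; whenever the sum reaches 45, record the length and shrink from the left:
add 3: running sum 3 < 45
add 7: running sum 10 < 45
add 4: running sum 14 < 45
add 6: running sum 20 < 45
add 9: running sum 29 < 45
add 4: running sum 33 < 45
add 2: running sum 35 < 45
end 7: [3, 7, 4, 6, 9, 4, 2, 12] sum 47, len 8
end 8: [7, 4, 6, 9, 4, 2, 12, 6] sum 50, len 8
end 9: [9, 4, 2, 12, 6, 12] sum 45, len 6
end 10: [4, 2, 12, 6, 12, 10] sum 46, len 6
end 11: [12, 6, 12, 10, 7] sum 47, len 5
Shortest qualifying length: 5.

5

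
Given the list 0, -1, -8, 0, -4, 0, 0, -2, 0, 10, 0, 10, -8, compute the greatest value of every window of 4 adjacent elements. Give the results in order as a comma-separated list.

0 -1 -8 0 → max 0
-1 -8 0 -4 → max 0
-8 0 -4 0 → max 0
0 -4 0 0 → max 0
-4 0 0 -2 → max 0
0 0 -2 0 → max 0
0 -2 0 10 → max 10
-2 0 10 0 → max 10
0 10 0 10 → max 10
10 0 10 -8 → max 10

0, 0, 0, 0, 0, 0, 10, 10, 10, 10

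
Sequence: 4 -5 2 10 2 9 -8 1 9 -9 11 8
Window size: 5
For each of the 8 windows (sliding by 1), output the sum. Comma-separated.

13, 18, 15, 14, 13, 2, 4, 20

[4, -5, 2, 10, 2] → sum 13
[-5, 2, 10, 2, 9] → sum 18
[2, 10, 2, 9, -8] → sum 15
[10, 2, 9, -8, 1] → sum 14
[2, 9, -8, 1, 9] → sum 13
[9, -8, 1, 9, -9] → sum 2
[-8, 1, 9, -9, 11] → sum 4
[1, 9, -9, 11, 8] → sum 20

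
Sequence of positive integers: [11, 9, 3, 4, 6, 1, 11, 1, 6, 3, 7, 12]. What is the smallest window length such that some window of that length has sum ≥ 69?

add 11: running sum 11 < 69
add 9: running sum 20 < 69
add 3: running sum 23 < 69
add 4: running sum 27 < 69
add 6: running sum 33 < 69
add 1: running sum 34 < 69
add 11: running sum 45 < 69
add 1: running sum 46 < 69
add 6: running sum 52 < 69
add 3: running sum 55 < 69
add 7: running sum 62 < 69
add 12: shortest ending here [11, 9, 3, 4, 6, 1, 11, 1, 6, 3, 7, 12] sum 74, len 12
Shortest qualifying length: 12.

12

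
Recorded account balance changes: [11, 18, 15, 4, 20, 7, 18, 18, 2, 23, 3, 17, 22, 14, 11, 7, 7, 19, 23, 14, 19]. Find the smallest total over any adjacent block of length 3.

[11, 18, 15] → sum 44
[18, 15, 4] → sum 37
[15, 4, 20] → sum 39
[4, 20, 7] → sum 31
[20, 7, 18] → sum 45
[7, 18, 18] → sum 43
[18, 18, 2] → sum 38
[18, 2, 23] → sum 43
[2, 23, 3] → sum 28
[23, 3, 17] → sum 43
[3, 17, 22] → sum 42
[17, 22, 14] → sum 53
[22, 14, 11] → sum 47
[14, 11, 7] → sum 32
[11, 7, 7] → sum 25
[7, 7, 19] → sum 33
[7, 19, 23] → sum 49
[19, 23, 14] → sum 56
[23, 14, 19] → sum 56
Smallest of these is 25.

25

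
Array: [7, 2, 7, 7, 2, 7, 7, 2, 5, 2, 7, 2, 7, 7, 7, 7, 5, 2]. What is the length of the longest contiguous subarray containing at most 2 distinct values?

Extend right; when distinct count exceeds 2, shrink from the left:
add 7: window [7] (1 distinct), len 1
add 2: window [7, 2] (2 distinct), len 2
add 7: window [7, 2, 7] (2 distinct), len 3
add 7: window [7, 2, 7, 7] (2 distinct), len 4
add 2: window [7, 2, 7, 7, 2] (2 distinct), len 5
add 7: window [7, 2, 7, 7, 2, 7] (2 distinct), len 6
add 7: window [7, 2, 7, 7, 2, 7, 7] (2 distinct), len 7
add 2: window [7, 2, 7, 7, 2, 7, 7, 2] (2 distinct), len 8
add 5: window [2, 5] (2 distinct), len 2
add 2: window [2, 5, 2] (2 distinct), len 3
add 7: window [2, 7] (2 distinct), len 2
add 2: window [2, 7, 2] (2 distinct), len 3
add 7: window [2, 7, 2, 7] (2 distinct), len 4
add 7: window [2, 7, 2, 7, 7] (2 distinct), len 5
add 7: window [2, 7, 2, 7, 7, 7] (2 distinct), len 6
add 7: window [2, 7, 2, 7, 7, 7, 7] (2 distinct), len 7
add 5: window [7, 7, 7, 7, 5] (2 distinct), len 5
add 2: window [5, 2] (2 distinct), len 2
Longest length with ≤2 distinct: 8.

8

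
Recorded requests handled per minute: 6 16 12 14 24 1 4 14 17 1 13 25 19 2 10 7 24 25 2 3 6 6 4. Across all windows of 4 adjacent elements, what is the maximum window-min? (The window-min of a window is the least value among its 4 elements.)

Each size-4 window and its min:
(6, 16, 12, 14) → min 6
(16, 12, 14, 24) → min 12
(12, 14, 24, 1) → min 1
(14, 24, 1, 4) → min 1
(24, 1, 4, 14) → min 1
(1, 4, 14, 17) → min 1
(4, 14, 17, 1) → min 1
(14, 17, 1, 13) → min 1
(17, 1, 13, 25) → min 1
(1, 13, 25, 19) → min 1
(13, 25, 19, 2) → min 2
(25, 19, 2, 10) → min 2
(19, 2, 10, 7) → min 2
(2, 10, 7, 24) → min 2
(10, 7, 24, 25) → min 7
(7, 24, 25, 2) → min 2
(24, 25, 2, 3) → min 2
(25, 2, 3, 6) → min 2
(2, 3, 6, 6) → min 2
(3, 6, 6, 4) → min 3
Maximum of these is 12.

12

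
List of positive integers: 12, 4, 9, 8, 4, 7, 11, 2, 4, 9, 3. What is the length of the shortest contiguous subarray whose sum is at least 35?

add 12: running sum 12 < 35
add 4: running sum 16 < 35
add 9: running sum 25 < 35
add 8: running sum 33 < 35
end 4: [12, 4, 9, 8, 4] sum 37, len 5
end 5: [12, 4, 9, 8, 4, 7] sum 44, len 6
end 6: [9, 8, 4, 7, 11] sum 39, len 5
end 7: [9, 8, 4, 7, 11, 2] sum 41, len 6
end 8: [8, 4, 7, 11, 2, 4] sum 36, len 6
end 9: [4, 7, 11, 2, 4, 9] sum 37, len 6
end 10: [7, 11, 2, 4, 9, 3] sum 36, len 6
Shortest qualifying length: 5.

5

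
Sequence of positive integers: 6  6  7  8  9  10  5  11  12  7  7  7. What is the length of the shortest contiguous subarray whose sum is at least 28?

3

add 6: running sum 6 < 28
add 6: running sum 12 < 28
add 7: running sum 19 < 28
add 8: running sum 27 < 28
add 9: shortest ending here [6, 7, 8, 9] sum 30, len 4
add 10: shortest ending here [7, 8, 9, 10] sum 34, len 4
add 5: shortest ending here [8, 9, 10, 5] sum 32, len 4
add 11: shortest ending here [9, 10, 5, 11] sum 35, len 4
add 12: shortest ending here [5, 11, 12] sum 28, len 3
add 7: shortest ending here [11, 12, 7] sum 30, len 3
add 7: shortest ending here [11, 12, 7, 7] sum 37, len 4
add 7: shortest ending here [12, 7, 7, 7] sum 33, len 4
Shortest qualifying length: 3.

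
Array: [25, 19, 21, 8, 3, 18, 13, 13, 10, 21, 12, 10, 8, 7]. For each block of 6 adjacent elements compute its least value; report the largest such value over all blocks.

(25, 19, 21, 8, 3, 18) → min 3
(19, 21, 8, 3, 18, 13) → min 3
(21, 8, 3, 18, 13, 13) → min 3
(8, 3, 18, 13, 13, 10) → min 3
(3, 18, 13, 13, 10, 21) → min 3
(18, 13, 13, 10, 21, 12) → min 10
(13, 13, 10, 21, 12, 10) → min 10
(13, 10, 21, 12, 10, 8) → min 8
(10, 21, 12, 10, 8, 7) → min 7
Largest of these is 10.

10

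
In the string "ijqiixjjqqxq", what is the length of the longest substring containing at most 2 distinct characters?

Extend right; when distinct count exceeds 2, shrink from the left:
[i] 1 distinct, len 1
[i, j] 2 distinct, len 2
[j, q] 2 distinct, len 2
[q, i] 2 distinct, len 2
[q, i, i] 2 distinct, len 3
[i, i, x] 2 distinct, len 3
[x, j] 2 distinct, len 2
[x, j, j] 2 distinct, len 3
[j, j, q] 2 distinct, len 3
[j, j, q, q] 2 distinct, len 4
[q, q, x] 2 distinct, len 3
[q, q, x, q] 2 distinct, len 4
Longest length with ≤2 distinct: 4.

4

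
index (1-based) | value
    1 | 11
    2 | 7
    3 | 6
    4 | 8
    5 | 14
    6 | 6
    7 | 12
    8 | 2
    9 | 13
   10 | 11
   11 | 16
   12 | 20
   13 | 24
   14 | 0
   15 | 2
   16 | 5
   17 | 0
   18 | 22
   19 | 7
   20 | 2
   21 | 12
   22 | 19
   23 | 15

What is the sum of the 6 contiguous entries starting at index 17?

62

Elements at indices 17..22: 0, 22, 7, 2, 12, 19
sum(0, 22, 7, 2, 12, 19) = 62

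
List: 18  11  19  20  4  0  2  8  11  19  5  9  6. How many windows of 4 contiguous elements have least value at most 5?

[18, 11, 19, 20] → min 11
[11, 19, 20, 4] → min 4  ≤ 5 ✓
[19, 20, 4, 0] → min 0  ≤ 5 ✓
[20, 4, 0, 2] → min 0  ≤ 5 ✓
[4, 0, 2, 8] → min 0  ≤ 5 ✓
[0, 2, 8, 11] → min 0  ≤ 5 ✓
[2, 8, 11, 19] → min 2  ≤ 5 ✓
[8, 11, 19, 5] → min 5  ≤ 5 ✓
[11, 19, 5, 9] → min 5  ≤ 5 ✓
[19, 5, 9, 6] → min 5  ≤ 5 ✓
9 windows satisfy the condition.

9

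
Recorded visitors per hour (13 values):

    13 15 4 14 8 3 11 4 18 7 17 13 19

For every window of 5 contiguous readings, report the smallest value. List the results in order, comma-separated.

[13, 15, 4, 14, 8] → min 4
[15, 4, 14, 8, 3] → min 3
[4, 14, 8, 3, 11] → min 3
[14, 8, 3, 11, 4] → min 3
[8, 3, 11, 4, 18] → min 3
[3, 11, 4, 18, 7] → min 3
[11, 4, 18, 7, 17] → min 4
[4, 18, 7, 17, 13] → min 4
[18, 7, 17, 13, 19] → min 7

4, 3, 3, 3, 3, 3, 4, 4, 7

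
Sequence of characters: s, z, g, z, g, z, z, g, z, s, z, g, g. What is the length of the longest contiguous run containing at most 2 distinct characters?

[s] 1 distinct, len 1
[s, z] 2 distinct, len 2
[z, g] 2 distinct, len 2
[z, g, z] 2 distinct, len 3
[z, g, z, g] 2 distinct, len 4
[z, g, z, g, z] 2 distinct, len 5
[z, g, z, g, z, z] 2 distinct, len 6
[z, g, z, g, z, z, g] 2 distinct, len 7
[z, g, z, g, z, z, g, z] 2 distinct, len 8
[z, s] 2 distinct, len 2
[z, s, z] 2 distinct, len 3
[z, g] 2 distinct, len 2
[z, g, g] 2 distinct, len 3
Longest length with ≤2 distinct: 8.

8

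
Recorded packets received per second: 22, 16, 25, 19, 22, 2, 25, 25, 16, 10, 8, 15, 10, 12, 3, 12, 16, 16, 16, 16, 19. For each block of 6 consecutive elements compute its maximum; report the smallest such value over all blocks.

(22, 16, 25, 19, 22, 2) → max 25
(16, 25, 19, 22, 2, 25) → max 25
(25, 19, 22, 2, 25, 25) → max 25
(19, 22, 2, 25, 25, 16) → max 25
(22, 2, 25, 25, 16, 10) → max 25
(2, 25, 25, 16, 10, 8) → max 25
(25, 25, 16, 10, 8, 15) → max 25
(25, 16, 10, 8, 15, 10) → max 25
(16, 10, 8, 15, 10, 12) → max 16
(10, 8, 15, 10, 12, 3) → max 15
(8, 15, 10, 12, 3, 12) → max 15
(15, 10, 12, 3, 12, 16) → max 16
(10, 12, 3, 12, 16, 16) → max 16
(12, 3, 12, 16, 16, 16) → max 16
(3, 12, 16, 16, 16, 16) → max 16
(12, 16, 16, 16, 16, 19) → max 19
Smallest of these is 15.

15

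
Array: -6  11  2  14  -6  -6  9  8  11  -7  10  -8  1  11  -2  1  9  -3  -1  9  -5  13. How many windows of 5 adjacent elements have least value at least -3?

[-6, 11, 2, 14, -6] → min -6
[11, 2, 14, -6, -6] → min -6
[2, 14, -6, -6, 9] → min -6
[14, -6, -6, 9, 8] → min -6
[-6, -6, 9, 8, 11] → min -6
[-6, 9, 8, 11, -7] → min -7
[9, 8, 11, -7, 10] → min -7
[8, 11, -7, 10, -8] → min -8
[11, -7, 10, -8, 1] → min -8
[-7, 10, -8, 1, 11] → min -8
[10, -8, 1, 11, -2] → min -8
[-8, 1, 11, -2, 1] → min -8
[1, 11, -2, 1, 9] → min -2  ≥ -3 ✓
[11, -2, 1, 9, -3] → min -3  ≥ -3 ✓
[-2, 1, 9, -3, -1] → min -3  ≥ -3 ✓
[1, 9, -3, -1, 9] → min -3  ≥ -3 ✓
[9, -3, -1, 9, -5] → min -5
[-3, -1, 9, -5, 13] → min -5
4 windows satisfy the condition.

4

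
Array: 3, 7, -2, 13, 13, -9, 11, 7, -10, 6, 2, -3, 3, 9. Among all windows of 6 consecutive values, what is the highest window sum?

33

(3, 7, -2, 13, 13, -9) → sum 25
(7, -2, 13, 13, -9, 11) → sum 33
(-2, 13, 13, -9, 11, 7) → sum 33
(13, 13, -9, 11, 7, -10) → sum 25
(13, -9, 11, 7, -10, 6) → sum 18
(-9, 11, 7, -10, 6, 2) → sum 7
(11, 7, -10, 6, 2, -3) → sum 13
(7, -10, 6, 2, -3, 3) → sum 5
(-10, 6, 2, -3, 3, 9) → sum 7
Highest of these is 33.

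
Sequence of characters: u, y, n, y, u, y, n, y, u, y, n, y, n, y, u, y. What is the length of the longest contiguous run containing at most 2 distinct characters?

5

add u: window [u] (1 distinct), len 1
add y: window [u, y] (2 distinct), len 2
add n: window [y, n] (2 distinct), len 2
add y: window [y, n, y] (2 distinct), len 3
add u: window [y, u] (2 distinct), len 2
add y: window [y, u, y] (2 distinct), len 3
add n: window [y, n] (2 distinct), len 2
add y: window [y, n, y] (2 distinct), len 3
add u: window [y, u] (2 distinct), len 2
add y: window [y, u, y] (2 distinct), len 3
add n: window [y, n] (2 distinct), len 2
add y: window [y, n, y] (2 distinct), len 3
add n: window [y, n, y, n] (2 distinct), len 4
add y: window [y, n, y, n, y] (2 distinct), len 5
add u: window [y, u] (2 distinct), len 2
add y: window [y, u, y] (2 distinct), len 3
Longest length with ≤2 distinct: 5.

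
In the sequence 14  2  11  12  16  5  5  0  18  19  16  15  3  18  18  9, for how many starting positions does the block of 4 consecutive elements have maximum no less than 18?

[14, 2, 11, 12] → max 14
[2, 11, 12, 16] → max 16
[11, 12, 16, 5] → max 16
[12, 16, 5, 5] → max 16
[16, 5, 5, 0] → max 16
[5, 5, 0, 18] → max 18  ≥ 18 ✓
[5, 0, 18, 19] → max 19  ≥ 18 ✓
[0, 18, 19, 16] → max 19  ≥ 18 ✓
[18, 19, 16, 15] → max 19  ≥ 18 ✓
[19, 16, 15, 3] → max 19  ≥ 18 ✓
[16, 15, 3, 18] → max 18  ≥ 18 ✓
[15, 3, 18, 18] → max 18  ≥ 18 ✓
[3, 18, 18, 9] → max 18  ≥ 18 ✓
8 windows satisfy the condition.

8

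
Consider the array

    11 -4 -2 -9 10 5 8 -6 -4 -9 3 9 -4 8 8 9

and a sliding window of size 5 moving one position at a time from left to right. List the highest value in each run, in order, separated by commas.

[11, -4, -2, -9, 10] → max 11
[-4, -2, -9, 10, 5] → max 10
[-2, -9, 10, 5, 8] → max 10
[-9, 10, 5, 8, -6] → max 10
[10, 5, 8, -6, -4] → max 10
[5, 8, -6, -4, -9] → max 8
[8, -6, -4, -9, 3] → max 8
[-6, -4, -9, 3, 9] → max 9
[-4, -9, 3, 9, -4] → max 9
[-9, 3, 9, -4, 8] → max 9
[3, 9, -4, 8, 8] → max 9
[9, -4, 8, 8, 9] → max 9

11, 10, 10, 10, 10, 8, 8, 9, 9, 9, 9, 9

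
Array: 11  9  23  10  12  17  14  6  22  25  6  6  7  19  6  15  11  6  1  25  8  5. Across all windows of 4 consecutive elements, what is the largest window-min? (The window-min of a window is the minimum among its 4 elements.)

11 9 23 10 → min 9
9 23 10 12 → min 9
23 10 12 17 → min 10
10 12 17 14 → min 10
12 17 14 6 → min 6
17 14 6 22 → min 6
14 6 22 25 → min 6
6 22 25 6 → min 6
22 25 6 6 → min 6
25 6 6 7 → min 6
6 6 7 19 → min 6
6 7 19 6 → min 6
7 19 6 15 → min 6
19 6 15 11 → min 6
6 15 11 6 → min 6
15 11 6 1 → min 1
11 6 1 25 → min 1
6 1 25 8 → min 1
1 25 8 5 → min 1
Largest of these is 10.

10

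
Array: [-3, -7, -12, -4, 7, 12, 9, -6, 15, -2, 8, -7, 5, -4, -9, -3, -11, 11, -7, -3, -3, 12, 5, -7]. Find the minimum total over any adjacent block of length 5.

(-3, -7, -12, -4, 7) → sum -19
(-7, -12, -4, 7, 12) → sum -4
(-12, -4, 7, 12, 9) → sum 12
(-4, 7, 12, 9, -6) → sum 18
(7, 12, 9, -6, 15) → sum 37
(12, 9, -6, 15, -2) → sum 28
(9, -6, 15, -2, 8) → sum 24
(-6, 15, -2, 8, -7) → sum 8
(15, -2, 8, -7, 5) → sum 19
(-2, 8, -7, 5, -4) → sum 0
(8, -7, 5, -4, -9) → sum -7
(-7, 5, -4, -9, -3) → sum -18
(5, -4, -9, -3, -11) → sum -22
(-4, -9, -3, -11, 11) → sum -16
(-9, -3, -11, 11, -7) → sum -19
(-3, -11, 11, -7, -3) → sum -13
(-11, 11, -7, -3, -3) → sum -13
(11, -7, -3, -3, 12) → sum 10
(-7, -3, -3, 12, 5) → sum 4
(-3, -3, 12, 5, -7) → sum 4
Minimum of these is -22.

-22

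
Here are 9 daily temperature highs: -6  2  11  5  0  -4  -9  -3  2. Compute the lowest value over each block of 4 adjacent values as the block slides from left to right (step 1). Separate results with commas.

[-6, 2, 11, 5] → min -6
[2, 11, 5, 0] → min 0
[11, 5, 0, -4] → min -4
[5, 0, -4, -9] → min -9
[0, -4, -9, -3] → min -9
[-4, -9, -3, 2] → min -9

-6, 0, -4, -9, -9, -9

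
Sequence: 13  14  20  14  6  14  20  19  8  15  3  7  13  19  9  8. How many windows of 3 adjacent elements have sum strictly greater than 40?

13 14 20 → sum 47  > 40 ✓
14 20 14 → sum 48  > 40 ✓
20 14 6 → sum 40
14 6 14 → sum 34
6 14 20 → sum 40
14 20 19 → sum 53  > 40 ✓
20 19 8 → sum 47  > 40 ✓
19 8 15 → sum 42  > 40 ✓
8 15 3 → sum 26
15 3 7 → sum 25
3 7 13 → sum 23
7 13 19 → sum 39
13 19 9 → sum 41  > 40 ✓
19 9 8 → sum 36
6 windows satisfy the condition.

6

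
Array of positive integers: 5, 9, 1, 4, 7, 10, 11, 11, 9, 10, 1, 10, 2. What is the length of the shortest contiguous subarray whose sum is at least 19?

2

add 5: running sum 5 < 19
add 9: running sum 14 < 19
add 1: running sum 15 < 19
end 3: [5, 9, 1, 4] sum 19, len 4
end 4: [9, 1, 4, 7] sum 21, len 4
end 5: [4, 7, 10] sum 21, len 3
end 6: [10, 11] sum 21, len 2
end 7: [11, 11] sum 22, len 2
end 8: [11, 9] sum 20, len 2
end 9: [9, 10] sum 19, len 2
end 10: [9, 10, 1] sum 20, len 3
end 11: [10, 1, 10] sum 21, len 3
end 12: [10, 1, 10, 2] sum 23, len 4
Shortest qualifying length: 2.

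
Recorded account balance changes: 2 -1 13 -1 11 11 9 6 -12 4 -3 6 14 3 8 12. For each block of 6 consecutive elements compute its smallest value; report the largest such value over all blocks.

[2, -1, 13, -1, 11, 11] → min -1
[-1, 13, -1, 11, 11, 9] → min -1
[13, -1, 11, 11, 9, 6] → min -1
[-1, 11, 11, 9, 6, -12] → min -12
[11, 11, 9, 6, -12, 4] → min -12
[11, 9, 6, -12, 4, -3] → min -12
[9, 6, -12, 4, -3, 6] → min -12
[6, -12, 4, -3, 6, 14] → min -12
[-12, 4, -3, 6, 14, 3] → min -12
[4, -3, 6, 14, 3, 8] → min -3
[-3, 6, 14, 3, 8, 12] → min -3
Largest of these is -1.

-1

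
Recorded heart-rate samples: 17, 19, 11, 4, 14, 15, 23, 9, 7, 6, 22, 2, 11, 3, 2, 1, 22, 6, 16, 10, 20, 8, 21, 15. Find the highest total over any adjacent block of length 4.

Each size-4 window and its sum:
[17, 19, 11, 4] → sum 51
[19, 11, 4, 14] → sum 48
[11, 4, 14, 15] → sum 44
[4, 14, 15, 23] → sum 56
[14, 15, 23, 9] → sum 61
[15, 23, 9, 7] → sum 54
[23, 9, 7, 6] → sum 45
[9, 7, 6, 22] → sum 44
[7, 6, 22, 2] → sum 37
[6, 22, 2, 11] → sum 41
[22, 2, 11, 3] → sum 38
[2, 11, 3, 2] → sum 18
[11, 3, 2, 1] → sum 17
[3, 2, 1, 22] → sum 28
[2, 1, 22, 6] → sum 31
[1, 22, 6, 16] → sum 45
[22, 6, 16, 10] → sum 54
[6, 16, 10, 20] → sum 52
[16, 10, 20, 8] → sum 54
[10, 20, 8, 21] → sum 59
[20, 8, 21, 15] → sum 64
Highest of these is 64.

64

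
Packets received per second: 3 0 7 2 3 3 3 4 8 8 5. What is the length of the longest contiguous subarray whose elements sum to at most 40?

Extend to the right; shrink from the left whenever the sum exceeds 40:
→ 3: sum 3, len 1
→ 0: sum 3, len 2
→ 7: sum 10, len 3
→ 2: sum 12, len 4
→ 3: sum 15, len 5
→ 3: sum 18, len 6
→ 3: sum 21, len 7
→ 4: sum 25, len 8
→ 8: sum 33, len 9
→ 8 (dropped 3): sum 38, len 9
→ 5 (dropped 0, 7): sum 36, len 8
Longest length seen: 9.

9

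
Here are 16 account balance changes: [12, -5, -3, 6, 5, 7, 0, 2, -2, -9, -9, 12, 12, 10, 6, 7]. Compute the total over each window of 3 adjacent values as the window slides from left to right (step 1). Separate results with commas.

4, -2, 8, 18, 12, 9, 0, -9, -20, -6, 15, 34, 28, 23

[12, -5, -3] → sum 4
[-5, -3, 6] → sum -2
[-3, 6, 5] → sum 8
[6, 5, 7] → sum 18
[5, 7, 0] → sum 12
[7, 0, 2] → sum 9
[0, 2, -2] → sum 0
[2, -2, -9] → sum -9
[-2, -9, -9] → sum -20
[-9, -9, 12] → sum -6
[-9, 12, 12] → sum 15
[12, 12, 10] → sum 34
[12, 10, 6] → sum 28
[10, 6, 7] → sum 23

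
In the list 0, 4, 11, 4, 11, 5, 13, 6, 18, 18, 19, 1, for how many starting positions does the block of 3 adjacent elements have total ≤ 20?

3

[0, 4, 11] → sum 15  ≤ 20 ✓
[4, 11, 4] → sum 19  ≤ 20 ✓
[11, 4, 11] → sum 26
[4, 11, 5] → sum 20  ≤ 20 ✓
[11, 5, 13] → sum 29
[5, 13, 6] → sum 24
[13, 6, 18] → sum 37
[6, 18, 18] → sum 42
[18, 18, 19] → sum 55
[18, 19, 1] → sum 38
3 windows satisfy the condition.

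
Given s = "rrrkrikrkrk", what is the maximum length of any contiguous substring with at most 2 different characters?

add r: window [r] (1 distinct), len 1
add r: window [r, r] (1 distinct), len 2
add r: window [r, r, r] (1 distinct), len 3
add k: window [r, r, r, k] (2 distinct), len 4
add r: window [r, r, r, k, r] (2 distinct), len 5
add i: window [r, i] (2 distinct), len 2
add k: window [i, k] (2 distinct), len 2
add r: window [k, r] (2 distinct), len 2
add k: window [k, r, k] (2 distinct), len 3
add r: window [k, r, k, r] (2 distinct), len 4
add k: window [k, r, k, r, k] (2 distinct), len 5
Longest length with ≤2 distinct: 5.

5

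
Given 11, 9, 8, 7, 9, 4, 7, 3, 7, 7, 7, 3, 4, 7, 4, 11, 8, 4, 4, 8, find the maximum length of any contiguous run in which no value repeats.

add 11: [11] len 1
add 9: [11, 9] len 2
add 8: [11, 9, 8] len 3
add 7: [11, 9, 8, 7] len 4
add 9 (repeat 9, move left end past it): [8, 7, 9] len 3
add 4: [8, 7, 9, 4] len 4
add 7 (repeat 7, move left end past it): [9, 4, 7] len 3
add 3: [9, 4, 7, 3] len 4
add 7 (repeat 7, move left end past it): [3, 7] len 2
add 7 (repeat 7, move left end past it): [7] len 1
add 7 (repeat 7, move left end past it): [7] len 1
add 3: [7, 3] len 2
add 4: [7, 3, 4] len 3
add 7 (repeat 7, move left end past it): [3, 4, 7] len 3
add 4 (repeat 4, move left end past it): [7, 4] len 2
add 11: [7, 4, 11] len 3
add 8: [7, 4, 11, 8] len 4
add 4 (repeat 4, move left end past it): [11, 8, 4] len 3
add 4 (repeat 4, move left end past it): [4] len 1
add 8: [4, 8] len 2
Longest all-distinct length: 4.

4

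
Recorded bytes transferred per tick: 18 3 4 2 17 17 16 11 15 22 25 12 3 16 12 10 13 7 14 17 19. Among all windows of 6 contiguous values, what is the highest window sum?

(18, 3, 4, 2, 17, 17) → sum 61
(3, 4, 2, 17, 17, 16) → sum 59
(4, 2, 17, 17, 16, 11) → sum 67
(2, 17, 17, 16, 11, 15) → sum 78
(17, 17, 16, 11, 15, 22) → sum 98
(17, 16, 11, 15, 22, 25) → sum 106
(16, 11, 15, 22, 25, 12) → sum 101
(11, 15, 22, 25, 12, 3) → sum 88
(15, 22, 25, 12, 3, 16) → sum 93
(22, 25, 12, 3, 16, 12) → sum 90
(25, 12, 3, 16, 12, 10) → sum 78
(12, 3, 16, 12, 10, 13) → sum 66
(3, 16, 12, 10, 13, 7) → sum 61
(16, 12, 10, 13, 7, 14) → sum 72
(12, 10, 13, 7, 14, 17) → sum 73
(10, 13, 7, 14, 17, 19) → sum 80
Highest of these is 106.

106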